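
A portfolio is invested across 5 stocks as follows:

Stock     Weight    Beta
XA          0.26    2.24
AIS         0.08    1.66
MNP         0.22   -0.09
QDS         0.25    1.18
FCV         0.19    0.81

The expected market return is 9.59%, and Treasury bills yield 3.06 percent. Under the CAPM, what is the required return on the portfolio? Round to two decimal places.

10.53%

β_P = Σ w_i β_i = 0.26×2.24 + 0.08×1.66 + 0.22×-0.09 + 0.25×1.18 + 0.19×0.81 = 1.1443
MRP = 9.59% − 3.06% = 6.53%
E(R_P) = R_f + β_P × MRP = 3.06% + 1.1443 × 6.53% = 10.53%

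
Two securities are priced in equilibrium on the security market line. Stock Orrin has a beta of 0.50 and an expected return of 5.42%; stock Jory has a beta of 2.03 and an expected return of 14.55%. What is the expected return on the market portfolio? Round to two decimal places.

Both satisfy E(R) = R_f + β·MRP, so the slope of the SML is
MRP = (14.55% − 5.42%) / (2.03 − 0.50) = 9.13% / 1.53 = 5.9673%
R_f = E(R_Orrin) − β_Orrin·MRP = 5.42% − 0.50 × 5.9673% = 2.4364%
E(R_m) = R_f + MRP = 2.4364% + 5.9673% = 8.40%

8.40%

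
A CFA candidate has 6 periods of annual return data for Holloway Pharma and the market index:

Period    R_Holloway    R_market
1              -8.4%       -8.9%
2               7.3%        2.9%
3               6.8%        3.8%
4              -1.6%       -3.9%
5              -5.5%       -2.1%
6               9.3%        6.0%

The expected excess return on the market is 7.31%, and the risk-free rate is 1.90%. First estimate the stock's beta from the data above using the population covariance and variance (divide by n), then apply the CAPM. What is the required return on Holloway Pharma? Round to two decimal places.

11.14%

Mean R_i = (-8.4 + 7.3 + 6.8 − 1.6 − 5.5 + 9.3) / 6 = 1.3167%
Mean R_m = (-8.9 + 2.9 + 3.8 − 3.9 − 2.1 + 6.0) / 6 = -0.3667%
Σ(R_i − R̄_i)(R_m − R̄_m) = 198.2567  ⇒  Cov = 198.2567 / 6 = 33.0428
Σ(R_m − R̄_m)² = 156.8733  ⇒  Var(R_m) = 156.8733 / 6 = 26.1456
β = Cov / Var(R_m) = 33.0428 / 26.1456 = 1.2638
E(R) = R_f + β × MRP = 1.90% + 1.2638 × 7.31% = 11.14%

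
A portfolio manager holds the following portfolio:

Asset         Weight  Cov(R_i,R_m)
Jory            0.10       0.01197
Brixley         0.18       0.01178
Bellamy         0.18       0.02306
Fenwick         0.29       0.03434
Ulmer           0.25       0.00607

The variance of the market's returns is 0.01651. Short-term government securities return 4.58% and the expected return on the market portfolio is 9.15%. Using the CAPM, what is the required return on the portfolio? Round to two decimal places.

9.82%

β_Jory = 0.01197 / 0.01651 = 0.7250
β_Brixley = 0.01178 / 0.01651 = 0.7135
β_Bellamy = 0.02306 / 0.01651 = 1.3967
β_Fenwick = 0.03434 / 0.01651 = 2.0800
β_Ulmer = 0.00607 / 0.01651 = 0.3677
β_P = Σ w_i β_i = 0.10×0.7250 + 0.18×0.7135 + 0.18×1.3967 + 0.29×2.0800 + 0.25×0.3677 = 1.1475
MRP = 9.15% − 4.58% = 4.57%
E(R_P) = R_f + β_P × MRP = 4.58% + 1.1475 × 4.57% = 9.82%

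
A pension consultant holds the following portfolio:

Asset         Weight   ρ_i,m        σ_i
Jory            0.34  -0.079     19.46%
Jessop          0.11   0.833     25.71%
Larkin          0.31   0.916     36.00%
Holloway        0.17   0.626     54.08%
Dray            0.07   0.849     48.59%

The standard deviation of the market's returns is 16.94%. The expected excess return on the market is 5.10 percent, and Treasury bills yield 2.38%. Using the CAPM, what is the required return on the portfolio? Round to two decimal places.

8.61%

β_Jory = -0.079 × 19.46% / 16.94% = -0.0908
β_Jessop = 0.833 × 25.71% / 16.94% = 1.2643
β_Larkin = 0.916 × 36.00% / 16.94% = 1.9466
β_Holloway = 0.626 × 54.08% / 16.94% = 1.9985
β_Dray = 0.849 × 48.59% / 16.94% = 2.4352
β_P = Σ w_i β_i = 0.34×-0.0908 + 0.11×1.2643 + 0.31×1.9466 + 0.17×1.9985 + 0.07×2.4352 = 1.2219
E(R_P) = R_f + β_P × MRP = 2.38% + 1.2219 × 5.10% = 8.61%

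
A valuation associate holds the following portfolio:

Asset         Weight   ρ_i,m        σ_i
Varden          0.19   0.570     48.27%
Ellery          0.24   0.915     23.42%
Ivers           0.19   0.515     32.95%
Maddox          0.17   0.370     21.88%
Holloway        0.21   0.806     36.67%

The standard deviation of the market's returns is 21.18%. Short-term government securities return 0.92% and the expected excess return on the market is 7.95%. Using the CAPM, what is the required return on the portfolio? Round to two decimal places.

8.87%

β_Varden = 0.570 × 48.27% / 21.18% = 1.2991
β_Ellery = 0.915 × 23.42% / 21.18% = 1.0118
β_Ivers = 0.515 × 32.95% / 21.18% = 0.8012
β_Maddox = 0.370 × 21.88% / 21.18% = 0.3822
β_Holloway = 0.806 × 36.67% / 21.18% = 1.3955
β_P = Σ w_i β_i = 0.19×1.2991 + 0.24×1.0118 + 0.19×0.8012 + 0.17×0.3822 + 0.21×1.3955 = 0.9999
E(R_P) = R_f + β_P × MRP = 0.92% + 0.9999 × 7.95% = 8.87%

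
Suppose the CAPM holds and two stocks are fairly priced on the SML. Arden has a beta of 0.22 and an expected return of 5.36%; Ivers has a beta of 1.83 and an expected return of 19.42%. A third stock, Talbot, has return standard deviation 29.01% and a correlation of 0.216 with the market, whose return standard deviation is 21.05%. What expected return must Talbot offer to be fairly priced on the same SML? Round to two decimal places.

6.04%

MRP = (19.42% − 5.36%) / (1.83 − 0.22) = 8.7329%
R_f = 5.36% − 0.22 × 8.7329% = 3.4388%
β_Talbot = ρ·σ_i/σ_m = 0.216 × 29.01 / 21.05 = 0.2977
E(R_Talbot) = R_f + β × MRP = 3.4388% + 0.2977 × 8.7329% = 6.04%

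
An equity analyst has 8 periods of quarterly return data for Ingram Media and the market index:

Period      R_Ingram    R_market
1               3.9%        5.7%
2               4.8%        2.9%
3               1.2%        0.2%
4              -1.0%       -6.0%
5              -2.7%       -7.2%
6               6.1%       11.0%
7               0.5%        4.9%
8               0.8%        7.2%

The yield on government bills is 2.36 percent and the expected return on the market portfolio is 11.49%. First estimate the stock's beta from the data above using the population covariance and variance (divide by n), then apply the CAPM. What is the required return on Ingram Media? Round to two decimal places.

5.77%

Mean R_i = (3.9 + 4.8 + 1.2 − 1.0 − 2.7 + 6.1 + 0.5 + 0.8) / 8 = 1.7000%
Mean R_m = (5.7 + 2.9 + 0.2 − 6.0 − 7.2 + 11.0 + 4.9 + 7.2) / 8 = 2.3375%
Σ(R_i − R̄_i)(R_m − R̄_m) = 105.3500  ⇒  Cov = 105.3500 / 8 = 13.1688
Σ(R_m − R̄_m)² = 281.9188  ⇒  Var(R_m) = 281.9188 / 8 = 35.2399
β = Cov / Var(R_m) = 13.1688 / 35.2399 = 0.3737
MRP = 11.49% − 2.36% = 9.13%
E(R) = R_f + β × MRP = 2.36% + 0.3737 × 9.13% = 5.77%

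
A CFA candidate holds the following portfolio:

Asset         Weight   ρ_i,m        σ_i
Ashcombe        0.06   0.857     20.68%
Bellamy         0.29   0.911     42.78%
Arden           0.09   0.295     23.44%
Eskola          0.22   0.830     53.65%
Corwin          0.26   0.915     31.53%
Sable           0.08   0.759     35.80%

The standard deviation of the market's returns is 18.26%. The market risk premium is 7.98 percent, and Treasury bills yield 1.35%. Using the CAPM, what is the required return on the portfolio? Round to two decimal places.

15.54%

β_Ashcombe = 0.857 × 20.68% / 18.26% = 0.9706
β_Bellamy = 0.911 × 42.78% / 18.26% = 2.1343
β_Arden = 0.295 × 23.44% / 18.26% = 0.3787
β_Eskola = 0.830 × 53.65% / 18.26% = 2.4386
β_Corwin = 0.915 × 31.53% / 18.26% = 1.5800
β_Sable = 0.759 × 35.80% / 18.26% = 1.4881
β_P = Σ w_i β_i = 0.06×0.9706 + 0.29×2.1343 + 0.09×0.3787 + 0.22×2.4386 + 0.26×1.5800 + 0.08×1.4881 = 1.7776
E(R_P) = R_f + β_P × MRP = 1.35% + 1.7776 × 7.98% = 15.54%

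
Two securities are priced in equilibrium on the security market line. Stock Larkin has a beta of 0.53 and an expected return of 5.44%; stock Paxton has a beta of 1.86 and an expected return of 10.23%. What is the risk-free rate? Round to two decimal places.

Both satisfy E(R) = R_f + β·MRP, so the slope of the SML is
MRP = (10.23% − 5.44%) / (1.86 − 0.53) = 4.79% / 1.33 = 3.6015%
R_f = E(R_Larkin) − β_Larkin·MRP = 5.44% − 0.53 × 3.6015% = 3.5312%

3.53%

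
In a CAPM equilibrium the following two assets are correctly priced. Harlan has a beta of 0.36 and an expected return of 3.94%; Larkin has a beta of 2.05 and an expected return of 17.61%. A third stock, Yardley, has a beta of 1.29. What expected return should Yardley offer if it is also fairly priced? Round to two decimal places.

11.46%

MRP (SML slope) = (17.61% − 3.94%) / (2.05 − 0.36) = 13.67% / 1.69 = 8.0888%
R_f (intercept) = 3.94% − 0.36 × 8.0888% = 1.0280%
E(R_Yardley) = R_f + β × MRP = 1.0280% + 1.29 × 8.0888% = 11.46%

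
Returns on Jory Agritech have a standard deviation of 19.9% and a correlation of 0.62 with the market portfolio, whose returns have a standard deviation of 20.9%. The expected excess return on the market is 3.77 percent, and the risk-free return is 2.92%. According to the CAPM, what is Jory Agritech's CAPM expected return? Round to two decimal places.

β = ρ × σ_i / σ_m = 0.62 × 19.9% / 20.9% = 0.5903
E(R) = 2.92% + 0.5903 × 3.77% = 5.15%

5.15%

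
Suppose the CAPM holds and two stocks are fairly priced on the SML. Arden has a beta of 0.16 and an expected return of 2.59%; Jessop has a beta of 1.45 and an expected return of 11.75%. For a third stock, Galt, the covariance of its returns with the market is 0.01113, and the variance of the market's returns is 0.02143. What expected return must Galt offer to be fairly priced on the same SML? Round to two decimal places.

5.14%

MRP = (11.75% − 2.59%) / (1.45 − 0.16) = 7.1008%
R_f = 2.59% − 0.16 × 7.1008% = 1.4539%
β_Galt = Cov / Var(R_m) = 0.01113 / 0.02143 = 0.5194
E(R_Galt) = R_f + β × MRP = 1.4539% + 0.5194 × 7.1008% = 5.14%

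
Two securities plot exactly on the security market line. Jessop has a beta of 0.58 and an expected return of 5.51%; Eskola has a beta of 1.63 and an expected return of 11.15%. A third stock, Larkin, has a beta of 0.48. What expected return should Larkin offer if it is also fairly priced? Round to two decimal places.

4.97%

MRP (SML slope) = (11.15% − 5.51%) / (1.63 − 0.58) = 5.64% / 1.05 = 5.3714%
R_f (intercept) = 5.51% − 0.58 × 5.3714% = 2.3946%
E(R_Larkin) = R_f + β × MRP = 2.3946% + 0.48 × 5.3714% = 4.97%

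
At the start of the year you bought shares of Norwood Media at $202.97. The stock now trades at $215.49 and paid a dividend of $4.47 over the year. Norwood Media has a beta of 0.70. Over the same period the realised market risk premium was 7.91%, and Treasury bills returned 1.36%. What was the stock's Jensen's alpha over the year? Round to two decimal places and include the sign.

Realised HPR = (P1 + D1 − P0) / P0 = (215.49 + 4.47 − 202.97) / 202.97 = 16.99 / 202.97 = 8.3707%
CAPM required = R_f + β·MRP = 1.36% + 0.70 × 7.91% = 6.8970%
α = realised − required = 8.3707% − 6.8970% = +1.47%

+1.47%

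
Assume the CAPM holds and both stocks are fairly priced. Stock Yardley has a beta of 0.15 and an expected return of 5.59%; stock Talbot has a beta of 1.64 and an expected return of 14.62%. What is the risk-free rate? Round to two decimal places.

Both satisfy E(R) = R_f + β·MRP, so the slope of the SML is
MRP = (14.62% − 5.59%) / (1.64 − 0.15) = 9.03% / 1.49 = 6.0604%
R_f = E(R_Yardley) − β_Yardley·MRP = 5.59% − 0.15 × 6.0604% = 4.6809%

4.68%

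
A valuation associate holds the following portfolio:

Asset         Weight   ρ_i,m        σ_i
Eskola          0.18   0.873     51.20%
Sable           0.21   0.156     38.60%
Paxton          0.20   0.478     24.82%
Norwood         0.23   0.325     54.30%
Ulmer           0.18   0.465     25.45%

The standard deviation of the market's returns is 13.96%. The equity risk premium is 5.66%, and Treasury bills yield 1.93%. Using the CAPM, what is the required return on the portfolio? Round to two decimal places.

9.18%

β_Eskola = 0.873 × 51.20% / 13.96% = 3.2018
β_Sable = 0.156 × 38.60% / 13.96% = 0.4313
β_Paxton = 0.478 × 24.82% / 13.96% = 0.8499
β_Norwood = 0.325 × 54.30% / 13.96% = 1.2641
β_Ulmer = 0.465 × 25.45% / 13.96% = 0.8477
β_P = Σ w_i β_i = 0.18×3.2018 + 0.21×0.4313 + 0.20×0.8499 + 0.23×1.2641 + 0.18×0.8477 = 1.2802
E(R_P) = R_f + β_P × MRP = 1.93% + 1.2802 × 5.66% = 9.18%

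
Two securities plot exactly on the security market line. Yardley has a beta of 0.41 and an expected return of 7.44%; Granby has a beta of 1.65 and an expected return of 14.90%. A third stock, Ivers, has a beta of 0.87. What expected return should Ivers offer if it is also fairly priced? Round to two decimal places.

10.21%

MRP (SML slope) = (14.90% − 7.44%) / (1.65 − 0.41) = 7.46% / 1.24 = 6.0161%
R_f (intercept) = 7.44% − 0.41 × 6.0161% = 4.9734%
E(R_Ivers) = R_f + β × MRP = 4.9734% + 0.87 × 6.0161% = 10.21%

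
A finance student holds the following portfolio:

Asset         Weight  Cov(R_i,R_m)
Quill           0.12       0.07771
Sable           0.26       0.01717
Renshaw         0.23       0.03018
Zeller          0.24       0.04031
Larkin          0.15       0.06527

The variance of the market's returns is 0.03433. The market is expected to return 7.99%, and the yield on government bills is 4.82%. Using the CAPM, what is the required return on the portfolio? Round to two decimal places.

8.53%

β_Quill = 0.07771 / 0.03433 = 2.2636
β_Sable = 0.01717 / 0.03433 = 0.5001
β_Renshaw = 0.03018 / 0.03433 = 0.8791
β_Zeller = 0.04031 / 0.03433 = 1.1742
β_Larkin = 0.06527 / 0.03433 = 1.9013
β_P = Σ w_i β_i = 0.12×2.2636 + 0.26×0.5001 + 0.23×0.8791 + 0.24×1.1742 + 0.15×1.9013 = 1.1709
MRP = 7.99% − 4.82% = 3.17%
E(R_P) = R_f + β_P × MRP = 4.82% + 1.1709 × 3.17% = 8.53%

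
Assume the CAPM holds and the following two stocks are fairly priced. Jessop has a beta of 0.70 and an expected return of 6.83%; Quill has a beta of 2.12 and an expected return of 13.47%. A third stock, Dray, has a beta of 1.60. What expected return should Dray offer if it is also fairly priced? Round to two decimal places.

11.04%

MRP (SML slope) = (13.47% − 6.83%) / (2.12 − 0.70) = 6.64% / 1.42 = 4.6761%
R_f (intercept) = 6.83% − 0.70 × 4.6761% = 3.5567%
E(R_Dray) = R_f + β × MRP = 3.5567% + 1.60 × 4.6761% = 11.04%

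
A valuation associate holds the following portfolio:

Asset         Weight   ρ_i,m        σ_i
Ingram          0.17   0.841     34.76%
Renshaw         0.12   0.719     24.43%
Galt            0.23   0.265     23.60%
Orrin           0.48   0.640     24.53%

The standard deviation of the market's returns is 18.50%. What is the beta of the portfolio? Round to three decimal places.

β_Ingram = 0.841 × 34.76% / 18.50% = 1.5802
β_Renshaw = 0.719 × 24.43% / 18.50% = 0.9495
β_Galt = 0.265 × 23.60% / 18.50% = 0.3381
β_Orrin = 0.640 × 24.53% / 18.50% = 0.8486
β_P = Σ w_i β_i = 0.17×1.5802 + 0.12×0.9495 + 0.23×0.3381 + 0.48×0.8486 = 0.8677

0.868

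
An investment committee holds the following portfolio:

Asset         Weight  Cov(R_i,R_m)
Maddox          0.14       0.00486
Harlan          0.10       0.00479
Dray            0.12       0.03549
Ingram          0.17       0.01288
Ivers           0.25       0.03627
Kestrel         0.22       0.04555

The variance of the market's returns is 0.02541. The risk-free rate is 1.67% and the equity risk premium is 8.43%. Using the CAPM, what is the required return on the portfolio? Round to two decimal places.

10.53%

β_Maddox = 0.00486 / 0.02541 = 0.1913
β_Harlan = 0.00479 / 0.02541 = 0.1885
β_Dray = 0.03549 / 0.02541 = 1.3967
β_Ingram = 0.01288 / 0.02541 = 0.5069
β_Ivers = 0.03627 / 0.02541 = 1.4274
β_Kestrel = 0.04555 / 0.02541 = 1.7926
β_P = Σ w_i β_i = 0.14×0.1913 + 0.10×0.1885 + 0.12×1.3967 + 0.17×0.5069 + 0.25×1.4274 + 0.22×1.7926 = 1.0506
E(R_P) = R_f + β_P × MRP = 1.67% + 1.0506 × 8.43% = 10.53%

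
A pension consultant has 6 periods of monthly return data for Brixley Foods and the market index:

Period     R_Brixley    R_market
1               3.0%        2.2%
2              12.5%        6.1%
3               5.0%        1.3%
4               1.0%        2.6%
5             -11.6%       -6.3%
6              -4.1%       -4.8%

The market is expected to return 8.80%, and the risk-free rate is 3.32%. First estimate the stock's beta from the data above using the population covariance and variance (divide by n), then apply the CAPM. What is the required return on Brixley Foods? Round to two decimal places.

Mean R_i = (3.0 + 12.5 + 5.0 + 1.0 − 11.6 − 4.1) / 6 = 0.9667%
Mean R_m = (2.2 + 6.1 + 1.3 + 2.6 − 6.3 − 4.8) / 6 = 0.1833%
Σ(R_i − R̄_i)(R_m − R̄_m) = 183.6467  ⇒  Cov = 183.6467 / 6 = 30.6078
Σ(R_m − R̄_m)² = 113.0283  ⇒  Var(R_m) = 113.0283 / 6 = 18.8381
β = Cov / Var(R_m) = 30.6078 / 18.8381 = 1.6248
MRP = 8.80% − 3.32% = 5.48%
E(R) = R_f + β × MRP = 3.32% + 1.6248 × 5.48% = 12.22%

12.22%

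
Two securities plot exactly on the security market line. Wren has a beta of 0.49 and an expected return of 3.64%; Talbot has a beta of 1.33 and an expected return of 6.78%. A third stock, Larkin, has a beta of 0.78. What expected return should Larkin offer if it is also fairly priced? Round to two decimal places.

4.72%

MRP (SML slope) = (6.78% − 3.64%) / (1.33 − 0.49) = 3.14% / 0.84 = 3.7381%
R_f (intercept) = 3.64% − 0.49 × 3.7381% = 1.8083%
E(R_Larkin) = R_f + β × MRP = 1.8083% + 0.78 × 3.7381% = 4.72%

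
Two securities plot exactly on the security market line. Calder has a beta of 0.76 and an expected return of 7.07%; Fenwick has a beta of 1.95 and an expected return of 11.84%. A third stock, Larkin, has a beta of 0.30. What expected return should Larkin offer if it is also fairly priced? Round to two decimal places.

5.23%

MRP (SML slope) = (11.84% − 7.07%) / (1.95 − 0.76) = 4.77% / 1.19 = 4.0084%
R_f (intercept) = 7.07% − 0.76 × 4.0084% = 4.0236%
E(R_Larkin) = R_f + β × MRP = 4.0236% + 0.30 × 4.0084% = 5.23%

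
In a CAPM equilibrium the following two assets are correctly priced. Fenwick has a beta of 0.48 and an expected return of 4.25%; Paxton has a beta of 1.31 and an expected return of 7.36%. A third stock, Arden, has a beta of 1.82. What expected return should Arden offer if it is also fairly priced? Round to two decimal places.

MRP (SML slope) = (7.36% − 4.25%) / (1.31 − 0.48) = 3.11% / 0.83 = 3.7470%
R_f (intercept) = 4.25% − 0.48 × 3.7470% = 2.4514%
E(R_Arden) = R_f + β × MRP = 2.4514% + 1.82 × 3.7470% = 9.27%

9.27%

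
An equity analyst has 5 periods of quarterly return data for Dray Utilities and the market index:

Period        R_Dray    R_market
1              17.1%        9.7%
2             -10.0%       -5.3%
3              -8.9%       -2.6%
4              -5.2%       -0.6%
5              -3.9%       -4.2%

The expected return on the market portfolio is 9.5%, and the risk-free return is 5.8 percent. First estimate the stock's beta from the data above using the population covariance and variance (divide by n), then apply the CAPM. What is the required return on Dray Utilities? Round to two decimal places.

12.30%

Mean R_i = (17.1 − 10.0 − 8.9 − 5.2 − 3.9) / 5 = -2.1800%
Mean R_m = (9.7 − 5.3 − 2.6 − 0.6 − 4.2) / 5 = -0.6000%
Σ(R_i − R̄_i)(R_m − R̄_m) = 254.9700  ⇒  Cov = 254.9700 / 5 = 50.9940
Σ(R_m − R̄_m)² = 145.1400  ⇒  Var(R_m) = 145.1400 / 5 = 29.0280
β = Cov / Var(R_m) = 50.9940 / 29.0280 = 1.7567
MRP = 9.5% − 5.8% = 3.70%
E(R) = R_f + β × MRP = 5.8% + 1.7567 × 3.7% = 12.30%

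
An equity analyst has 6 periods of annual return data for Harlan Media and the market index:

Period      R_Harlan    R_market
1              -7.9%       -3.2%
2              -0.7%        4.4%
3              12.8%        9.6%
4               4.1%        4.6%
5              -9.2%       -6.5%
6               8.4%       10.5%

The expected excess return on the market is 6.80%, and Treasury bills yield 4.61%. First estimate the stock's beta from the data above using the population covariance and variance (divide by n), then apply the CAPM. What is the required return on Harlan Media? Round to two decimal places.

Mean R_i = (-7.9 − 0.7 + 12.8 + 4.1 − 9.2 + 8.4) / 6 = 1.2500%
Mean R_m = (-3.2 + 4.4 + 9.6 + 4.6 − 6.5 + 10.5) / 6 = 3.2333%
Σ(R_i − R̄_i)(R_m − R̄_m) = 287.6900  ⇒  Cov = 287.6900 / 6 = 47.9483
Σ(R_m − R̄_m)² = 232.6933  ⇒  Var(R_m) = 232.6933 / 6 = 38.7822
β = Cov / Var(R_m) = 47.9483 / 38.7822 = 1.2363
E(R) = R_f + β × MRP = 4.61% + 1.2363 × 6.80% = 13.02%

13.02%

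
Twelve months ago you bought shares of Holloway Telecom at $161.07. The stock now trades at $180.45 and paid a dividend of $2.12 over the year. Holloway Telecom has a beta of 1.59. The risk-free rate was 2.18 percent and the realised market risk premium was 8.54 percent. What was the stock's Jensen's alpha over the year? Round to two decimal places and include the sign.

-2.41%

Realised HPR = (P1 + D1 − P0) / P0 = (180.45 + 2.12 − 161.07) / 161.07 = 21.50 / 161.07 = 13.3482%
CAPM required = R_f + β·MRP = 2.18% + 1.59 × 8.54% = 15.7586%
α = realised − required = 13.3482% − 15.7586% = -2.41%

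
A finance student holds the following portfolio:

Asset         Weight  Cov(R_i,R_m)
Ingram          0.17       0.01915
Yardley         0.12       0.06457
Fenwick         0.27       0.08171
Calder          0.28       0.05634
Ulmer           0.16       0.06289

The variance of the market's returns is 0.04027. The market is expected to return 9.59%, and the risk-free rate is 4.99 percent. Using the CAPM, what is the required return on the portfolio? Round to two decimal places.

β_Ingram = 0.01915 / 0.04027 = 0.4755
β_Yardley = 0.06457 / 0.04027 = 1.6034
β_Fenwick = 0.08171 / 0.04027 = 2.0291
β_Calder = 0.05634 / 0.04027 = 1.3991
β_Ulmer = 0.06289 / 0.04027 = 1.5617
β_P = Σ w_i β_i = 0.17×0.4755 + 0.12×1.6034 + 0.27×2.0291 + 0.28×1.3991 + 0.16×1.5617 = 1.4627
MRP = 9.59% − 4.99% = 4.60%
E(R_P) = R_f + β_P × MRP = 4.99% + 1.4627 × 4.60% = 11.72%

11.72%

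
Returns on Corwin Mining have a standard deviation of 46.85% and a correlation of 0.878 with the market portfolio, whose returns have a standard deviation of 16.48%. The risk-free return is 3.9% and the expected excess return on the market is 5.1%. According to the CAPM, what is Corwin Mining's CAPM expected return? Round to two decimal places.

β = ρ × σ_i / σ_m = 0.878 × 46.85% / 16.48% = 2.4960
E(R) = 3.9% + 2.4960 × 5.1% = 16.63%

16.63%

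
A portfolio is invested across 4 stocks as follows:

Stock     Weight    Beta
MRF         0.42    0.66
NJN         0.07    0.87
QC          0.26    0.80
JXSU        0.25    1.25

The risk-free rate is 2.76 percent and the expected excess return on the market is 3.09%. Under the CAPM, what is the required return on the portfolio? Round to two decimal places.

5.41%

β_P = Σ w_i β_i = 0.42×0.66 + 0.07×0.87 + 0.26×0.80 + 0.25×1.25 = 0.8586
E(R_P) = R_f + β_P × MRP = 2.76% + 0.8586 × 3.09% = 5.41%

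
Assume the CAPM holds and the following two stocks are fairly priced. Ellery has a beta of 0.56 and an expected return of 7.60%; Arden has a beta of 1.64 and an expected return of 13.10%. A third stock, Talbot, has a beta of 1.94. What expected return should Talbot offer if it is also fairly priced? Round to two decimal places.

14.63%

MRP (SML slope) = (13.10% − 7.60%) / (1.64 − 0.56) = 5.50% / 1.08 = 5.0926%
R_f (intercept) = 7.60% − 0.56 × 5.0926% = 4.7481%
E(R_Talbot) = R_f + β × MRP = 4.7481% + 1.94 × 5.0926% = 14.63%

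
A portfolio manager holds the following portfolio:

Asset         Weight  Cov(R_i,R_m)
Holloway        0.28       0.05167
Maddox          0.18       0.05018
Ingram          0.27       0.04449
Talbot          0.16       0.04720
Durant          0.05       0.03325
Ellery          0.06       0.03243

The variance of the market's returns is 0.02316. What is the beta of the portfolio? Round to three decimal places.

2.015

β_Holloway = 0.05167 / 0.02316 = 2.2310
β_Maddox = 0.05018 / 0.02316 = 2.1667
β_Ingram = 0.04449 / 0.02316 = 1.9210
β_Talbot = 0.04720 / 0.02316 = 2.0380
β_Durant = 0.03325 / 0.02316 = 1.4357
β_Ellery = 0.03243 / 0.02316 = 1.4003
β_P = Σ w_i β_i = 0.28×2.2310 + 0.18×2.1667 + 0.27×1.9210 + 0.16×2.0380 + 0.05×1.4357 + 0.06×1.4003 = 2.0152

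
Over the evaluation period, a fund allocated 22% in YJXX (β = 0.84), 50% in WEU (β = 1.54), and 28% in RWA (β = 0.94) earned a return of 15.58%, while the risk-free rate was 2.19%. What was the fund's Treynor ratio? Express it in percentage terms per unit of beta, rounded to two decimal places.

β_P = 0.22×0.84 + 0.50×1.54 + 0.28×0.94 = 1.2180
Treynor = (R_P − R_f) / β_P = (15.58% − 2.19%) / 1.2180 = 13.39% / 1.2180 = 10.99%

10.99%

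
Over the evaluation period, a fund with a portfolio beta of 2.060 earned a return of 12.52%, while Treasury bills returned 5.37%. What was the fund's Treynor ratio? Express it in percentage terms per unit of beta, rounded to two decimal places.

Treynor = (R_P − R_f) / β_P = (12.52% − 5.37%) / 2.0600 = 7.15% / 2.0600 = 3.47%

3.47%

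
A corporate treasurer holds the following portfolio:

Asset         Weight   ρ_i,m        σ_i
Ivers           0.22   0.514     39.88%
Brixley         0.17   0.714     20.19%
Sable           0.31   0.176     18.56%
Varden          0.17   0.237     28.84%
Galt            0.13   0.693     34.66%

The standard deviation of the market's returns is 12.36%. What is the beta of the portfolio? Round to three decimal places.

0.992

β_Ivers = 0.514 × 39.88% / 12.36% = 1.6584
β_Brixley = 0.714 × 20.19% / 12.36% = 1.1663
β_Sable = 0.176 × 18.56% / 12.36% = 0.2643
β_Varden = 0.237 × 28.84% / 12.36% = 0.5530
β_Galt = 0.693 × 34.66% / 12.36% = 1.9433
β_P = Σ w_i β_i = 0.22×1.6584 + 0.17×1.1663 + 0.31×0.2643 + 0.17×0.5530 + 0.13×1.9433 = 0.9917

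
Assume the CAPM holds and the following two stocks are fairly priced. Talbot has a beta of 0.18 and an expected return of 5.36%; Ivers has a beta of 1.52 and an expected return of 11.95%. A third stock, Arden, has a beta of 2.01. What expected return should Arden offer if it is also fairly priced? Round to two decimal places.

14.36%

MRP (SML slope) = (11.95% − 5.36%) / (1.52 − 0.18) = 6.59% / 1.34 = 4.9179%
R_f (intercept) = 5.36% − 0.18 × 4.9179% = 4.4748%
E(R_Arden) = R_f + β × MRP = 4.4748% + 2.01 × 4.9179% = 14.36%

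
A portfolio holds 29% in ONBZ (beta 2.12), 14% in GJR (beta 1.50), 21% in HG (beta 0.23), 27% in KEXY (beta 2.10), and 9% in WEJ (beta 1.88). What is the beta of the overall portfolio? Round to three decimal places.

1.609

β_P = Σ w_i β_i = 0.29×2.12 + 0.14×1.50 + 0.21×0.23 + 0.27×2.10 + 0.09×1.88 = 1.6093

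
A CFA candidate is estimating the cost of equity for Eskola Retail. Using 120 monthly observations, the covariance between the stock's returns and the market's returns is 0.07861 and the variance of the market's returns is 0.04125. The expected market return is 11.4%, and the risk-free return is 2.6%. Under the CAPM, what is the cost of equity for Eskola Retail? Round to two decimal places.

19.37%

β = Cov(R_i, R_m) / Var(R_m) = 0.07861 / 0.04125 = 1.9057
MRP = 11.4% − 2.6% = 8.80%
E(R) = R_f + β × MRP = 2.6% + 1.9057 × 8.8% = 19.37%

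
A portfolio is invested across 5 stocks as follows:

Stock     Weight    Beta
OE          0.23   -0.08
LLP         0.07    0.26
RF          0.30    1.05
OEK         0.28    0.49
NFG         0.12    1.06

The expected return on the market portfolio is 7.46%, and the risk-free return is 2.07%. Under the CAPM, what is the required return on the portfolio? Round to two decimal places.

5.19%

β_P = Σ w_i β_i = 0.23×-0.08 + 0.07×0.26 + 0.30×1.05 + 0.28×0.49 + 0.12×1.06 = 0.5792
MRP = 7.46% − 2.07% = 5.39%
E(R_P) = R_f + β_P × MRP = 2.07% + 0.5792 × 5.39% = 5.19%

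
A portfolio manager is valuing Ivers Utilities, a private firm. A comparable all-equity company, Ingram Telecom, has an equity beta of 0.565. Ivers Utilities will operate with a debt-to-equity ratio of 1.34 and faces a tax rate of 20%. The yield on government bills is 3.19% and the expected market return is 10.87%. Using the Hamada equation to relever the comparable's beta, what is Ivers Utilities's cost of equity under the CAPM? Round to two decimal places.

12.18%

β_L = β_U × [1 + (1 − t)(D/E)] = 0.565 × [1 + (1 − 0.20) × 1.34]
    = 0.565 × [1 + 0.80 × 1.34] = 0.565 × 2.0720 = 1.1707
MRP = 10.87% − 3.19% = 7.68%
E(R) = R_f + β_L × MRP = 3.19% + 1.1707 × 7.68% = 12.18%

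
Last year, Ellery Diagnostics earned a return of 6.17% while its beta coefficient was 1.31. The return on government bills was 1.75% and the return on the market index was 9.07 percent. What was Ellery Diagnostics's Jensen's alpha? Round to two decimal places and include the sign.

Market excess return = 9.07% − 1.75% = 7.32%
CAPM benchmark = R_f + β(R_m − R_f) = 1.75% + 1.31 × 7.32% = 11.3392%
α = actual − benchmark = 6.17% − 11.3392% = -5.17%

-5.17%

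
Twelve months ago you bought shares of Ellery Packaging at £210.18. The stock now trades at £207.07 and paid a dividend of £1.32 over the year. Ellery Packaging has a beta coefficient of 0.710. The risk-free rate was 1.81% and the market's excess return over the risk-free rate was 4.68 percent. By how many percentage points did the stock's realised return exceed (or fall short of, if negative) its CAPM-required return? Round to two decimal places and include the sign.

Realised HPR = (P1 + D1 − P0) / P0 = (207.07 + 1.32 − 210.18) / 210.18 = -1.79 / 210.18 = -0.8517%
CAPM required = R_f + β·MRP = 1.81% + 0.710 × 4.68% = 5.13280%
α = realised − required = -0.8517% − 5.13280% = -5.98%

-5.98%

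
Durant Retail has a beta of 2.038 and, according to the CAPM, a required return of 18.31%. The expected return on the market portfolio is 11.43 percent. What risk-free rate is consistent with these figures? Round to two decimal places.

E(R) = R_f + β(E(R_m) − R_f) = R_f(1 − β) + β·E(R_m)
18.31% = R_f × (1 − 2.038) + 2.038 × 11.43%
18.31% = R_f × -1.038 + 23.29434%
R_f = (18.31% − 23.29434%) / -1.038 = 4.80%

4.80%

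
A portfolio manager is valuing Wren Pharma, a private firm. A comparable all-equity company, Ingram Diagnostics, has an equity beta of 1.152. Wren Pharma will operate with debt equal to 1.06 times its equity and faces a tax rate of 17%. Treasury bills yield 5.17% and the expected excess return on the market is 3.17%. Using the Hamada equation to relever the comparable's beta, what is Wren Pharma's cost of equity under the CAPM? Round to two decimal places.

12.03%

β_L = β_U × [1 + (1 − t)(D/E)] = 1.152 × [1 + (1 − 0.17) × 1.06]
    = 1.152 × [1 + 0.83 × 1.06] = 1.152 × 1.8798 = 2.1655
E(R) = R_f + β_L × MRP = 5.17% + 2.1655 × 3.17% = 12.03%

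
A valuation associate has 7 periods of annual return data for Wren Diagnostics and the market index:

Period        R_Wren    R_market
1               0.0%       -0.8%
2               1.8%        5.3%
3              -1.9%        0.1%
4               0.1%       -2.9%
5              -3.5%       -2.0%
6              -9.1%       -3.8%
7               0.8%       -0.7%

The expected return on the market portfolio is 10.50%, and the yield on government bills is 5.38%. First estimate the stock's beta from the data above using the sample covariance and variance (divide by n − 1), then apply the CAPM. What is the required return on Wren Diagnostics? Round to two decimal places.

9.45%

Mean R_i = (0.0 + 1.8 − 1.9 + 0.1 − 3.5 − 9.1 + 0.8) / 7 = -1.6857%
Mean R_m = (-0.8 + 5.3 + 0.1 − 2.9 − 2.0 − 3.8 − 0.7) / 7 = -0.6857%
Σ(R_i − R̄_i)(R_m − R̄_m) = 41.9886  ⇒  Cov = 41.9886 / 6 = 6.9981
Σ(R_m − R̄_m)² = 52.7886  ⇒  Var(R_m) = 52.7886 / 6 = 8.7981
β = Cov / Var(R_m) = 6.9981 / 8.7981 = 0.7954
MRP = 10.50% − 5.38% = 5.12%
E(R) = R_f + β × MRP = 5.38% + 0.7954 × 5.12% = 9.45%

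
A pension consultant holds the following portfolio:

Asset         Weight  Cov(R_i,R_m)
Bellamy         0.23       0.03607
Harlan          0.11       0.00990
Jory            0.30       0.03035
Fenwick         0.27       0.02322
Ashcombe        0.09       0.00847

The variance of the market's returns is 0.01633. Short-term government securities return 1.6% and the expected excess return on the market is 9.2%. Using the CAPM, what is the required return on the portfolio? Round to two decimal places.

15.98%

β_Bellamy = 0.03607 / 0.01633 = 2.2088
β_Harlan = 0.00990 / 0.01633 = 0.6062
β_Jory = 0.03035 / 0.01633 = 1.8585
β_Fenwick = 0.02322 / 0.01633 = 1.4219
β_Ashcombe = 0.00847 / 0.01633 = 0.5187
β_P = Σ w_i β_i = 0.23×2.2088 + 0.11×0.6062 + 0.30×1.8585 + 0.27×1.4219 + 0.09×0.5187 = 1.5629
E(R_P) = R_f + β_P × MRP = 1.6% + 1.5629 × 9.2% = 15.98%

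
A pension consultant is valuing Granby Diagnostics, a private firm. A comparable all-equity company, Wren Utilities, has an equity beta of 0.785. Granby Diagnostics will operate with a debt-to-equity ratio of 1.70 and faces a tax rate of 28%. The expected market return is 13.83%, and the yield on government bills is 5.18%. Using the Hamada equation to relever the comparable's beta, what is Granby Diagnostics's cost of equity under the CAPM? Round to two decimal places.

20.28%

β_L = β_U × [1 + (1 − t)(D/E)] = 0.785 × [1 + (1 − 0.28) × 1.70]
    = 0.785 × [1 + 0.72 × 1.70] = 0.785 × 2.2240 = 1.7458
MRP = 13.83% − 5.18% = 8.65%
E(R) = R_f + β_L × MRP = 5.18% + 1.7458 × 8.65% = 20.28%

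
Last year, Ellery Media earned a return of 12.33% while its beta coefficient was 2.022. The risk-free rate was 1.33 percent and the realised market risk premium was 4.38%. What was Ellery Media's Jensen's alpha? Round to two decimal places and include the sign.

CAPM benchmark = R_f + β(R_m − R_f) = 1.33% + 2.022 × 4.38% = 10.18636%
α = actual − benchmark = 12.33% − 10.18636% = +2.14%

+2.14%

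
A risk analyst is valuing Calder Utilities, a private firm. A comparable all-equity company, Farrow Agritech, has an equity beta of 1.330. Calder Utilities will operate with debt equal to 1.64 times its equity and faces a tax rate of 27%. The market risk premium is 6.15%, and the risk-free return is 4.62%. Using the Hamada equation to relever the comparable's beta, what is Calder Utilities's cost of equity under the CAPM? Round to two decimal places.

22.59%

β_L = β_U × [1 + (1 − t)(D/E)] = 1.330 × [1 + (1 − 0.27) × 1.64]
    = 1.330 × [1 + 0.73 × 1.64] = 1.330 × 2.1972 = 2.9223
E(R) = R_f + β_L × MRP = 4.62% + 2.9223 × 6.15% = 22.59%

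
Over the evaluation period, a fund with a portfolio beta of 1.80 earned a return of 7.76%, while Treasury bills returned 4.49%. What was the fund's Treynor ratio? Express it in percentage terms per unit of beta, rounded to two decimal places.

Treynor = (R_P − R_f) / β_P = (7.76% − 4.49%) / 1.8000 = 3.27% / 1.8000 = 1.82%

1.82%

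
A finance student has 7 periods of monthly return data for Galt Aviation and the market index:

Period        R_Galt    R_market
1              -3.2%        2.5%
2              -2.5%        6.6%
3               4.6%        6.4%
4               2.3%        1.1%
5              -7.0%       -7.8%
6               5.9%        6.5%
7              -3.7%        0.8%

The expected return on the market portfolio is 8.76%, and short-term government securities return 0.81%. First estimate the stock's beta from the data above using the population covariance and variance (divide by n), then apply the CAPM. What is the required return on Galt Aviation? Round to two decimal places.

6.11%

Mean R_i = (-3.2 − 2.5 + 4.6 + 2.3 − 7.0 + 5.9 − 3.7) / 7 = -0.5143%
Mean R_m = (2.5 + 6.6 + 6.4 + 1.1 − 7.8 + 6.5 + 0.8) / 7 = 2.3000%
Σ(R_i − R̄_i)(R_m − R̄_m) = 105.7400  ⇒  Cov = 105.7400 / 7 = 15.1057
Σ(R_m − R̄_m)² = 158.6800  ⇒  Var(R_m) = 158.6800 / 7 = 22.6686
β = Cov / Var(R_m) = 15.1057 / 22.6686 = 0.6664
MRP = 8.76% − 0.81% = 7.95%
E(R) = R_f + β × MRP = 0.81% + 0.6664 × 7.95% = 6.11%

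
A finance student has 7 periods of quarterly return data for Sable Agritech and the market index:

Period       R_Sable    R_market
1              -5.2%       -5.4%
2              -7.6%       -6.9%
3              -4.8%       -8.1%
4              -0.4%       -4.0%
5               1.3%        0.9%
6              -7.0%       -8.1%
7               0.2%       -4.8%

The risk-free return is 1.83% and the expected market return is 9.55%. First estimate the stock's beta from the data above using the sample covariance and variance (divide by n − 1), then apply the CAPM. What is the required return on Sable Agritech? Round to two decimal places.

9.17%

Mean R_i = (-5.2 − 7.6 − 4.8 − 0.4 + 1.3 − 7.0 + 0.2) / 7 = -3.3571%
Mean R_m = (-5.4 − 6.9 − 8.1 − 4.0 + 0.9 − 8.1 − 4.8) / 7 = -5.2000%
Σ(R_i − R̄_i)(R_m − R̄_m) = 55.7100  ⇒  Cov = 55.7100 / 6 = 9.2850
Σ(R_m − R̄_m)² = 58.5600  ⇒  Var(R_m) = 58.5600 / 6 = 9.7600
β = Cov / Var(R_m) = 9.2850 / 9.7600 = 0.9513
MRP = 9.55% − 1.83% = 7.72%
E(R) = R_f + β × MRP = 1.83% + 0.9513 × 7.72% = 9.17%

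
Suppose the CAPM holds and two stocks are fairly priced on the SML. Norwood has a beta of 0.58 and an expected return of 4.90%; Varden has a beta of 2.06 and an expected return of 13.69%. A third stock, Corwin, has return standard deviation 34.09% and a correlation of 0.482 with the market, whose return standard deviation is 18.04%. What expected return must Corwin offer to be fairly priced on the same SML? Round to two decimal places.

MRP = (13.69% − 4.90%) / (2.06 − 0.58) = 5.9392%
R_f = 4.90% − 0.58 × 5.9392% = 1.4553%
β_Corwin = ρ·σ_i/σ_m = 0.482 × 34.09 / 18.04 = 0.9108
E(R_Corwin) = R_f + β × MRP = 1.4553% + 0.9108 × 5.9392% = 6.86%

6.86%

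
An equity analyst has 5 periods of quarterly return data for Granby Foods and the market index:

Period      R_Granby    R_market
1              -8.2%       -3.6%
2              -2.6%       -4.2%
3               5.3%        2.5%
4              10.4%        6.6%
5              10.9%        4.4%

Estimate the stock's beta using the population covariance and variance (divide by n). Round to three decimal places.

1.633

Mean R_i = (-8.2 − 2.6 + 5.3 + 10.4 + 10.9) / 5 = 3.1600%
Mean R_m = (-3.6 − 4.2 + 2.5 + 6.6 + 4.4) / 5 = 1.1400%
Σ(R_i − R̄_i)(R_m − R̄_m) = 152.2780  ⇒  Cov = 152.2780 / 5 = 30.4556
Σ(R_m − R̄_m)² = 93.2720  ⇒  Var(R_m) = 93.2720 / 5 = 18.6544
β = Cov / Var(R_m) = 30.4556 / 18.6544 = 1.6326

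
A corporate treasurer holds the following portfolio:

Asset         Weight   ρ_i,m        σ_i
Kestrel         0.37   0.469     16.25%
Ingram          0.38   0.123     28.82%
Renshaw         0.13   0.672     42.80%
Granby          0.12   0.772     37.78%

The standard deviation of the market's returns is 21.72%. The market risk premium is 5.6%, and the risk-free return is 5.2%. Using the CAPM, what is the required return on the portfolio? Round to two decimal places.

8.14%

β_Kestrel = 0.469 × 16.25% / 21.72% = 0.3509
β_Ingram = 0.123 × 28.82% / 21.72% = 0.1632
β_Renshaw = 0.672 × 42.80% / 21.72% = 1.3242
β_Granby = 0.772 × 37.78% / 21.72% = 1.3428
β_P = Σ w_i β_i = 0.37×0.3509 + 0.38×0.1632 + 0.13×1.3242 + 0.12×1.3428 = 0.5251
E(R_P) = R_f + β_P × MRP = 5.2% + 0.5251 × 5.6% = 8.14%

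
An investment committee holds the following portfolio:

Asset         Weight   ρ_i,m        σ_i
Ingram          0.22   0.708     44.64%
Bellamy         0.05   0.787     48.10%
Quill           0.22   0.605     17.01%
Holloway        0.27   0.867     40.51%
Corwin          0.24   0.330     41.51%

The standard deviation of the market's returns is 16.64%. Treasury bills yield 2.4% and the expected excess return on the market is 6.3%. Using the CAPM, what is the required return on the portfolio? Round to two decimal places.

11.44%

β_Ingram = 0.708 × 44.64% / 16.64% = 1.8993
β_Bellamy = 0.787 × 48.10% / 16.64% = 2.2749
β_Quill = 0.605 × 17.01% / 16.64% = 0.6185
β_Holloway = 0.867 × 40.51% / 16.64% = 2.1107
β_Corwin = 0.330 × 41.51% / 16.64% = 0.8232
β_P = Σ w_i β_i = 0.22×1.8993 + 0.05×2.2749 + 0.22×0.6185 + 0.27×2.1107 + 0.24×0.8232 = 1.4351
E(R_P) = R_f + β_P × MRP = 2.4% + 1.4351 × 6.3% = 11.44%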